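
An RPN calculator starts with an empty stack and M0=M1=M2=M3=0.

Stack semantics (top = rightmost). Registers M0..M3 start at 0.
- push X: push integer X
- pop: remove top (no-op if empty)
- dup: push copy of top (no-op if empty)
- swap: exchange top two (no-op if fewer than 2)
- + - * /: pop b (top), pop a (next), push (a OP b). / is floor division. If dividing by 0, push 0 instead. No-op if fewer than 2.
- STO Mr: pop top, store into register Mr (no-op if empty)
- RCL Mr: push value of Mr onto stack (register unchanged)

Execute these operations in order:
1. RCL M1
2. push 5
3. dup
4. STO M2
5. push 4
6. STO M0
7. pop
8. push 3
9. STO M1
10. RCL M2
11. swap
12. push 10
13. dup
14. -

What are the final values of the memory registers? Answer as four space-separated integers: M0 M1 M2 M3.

Answer: 4 3 5 0

Derivation:
After op 1 (RCL M1): stack=[0] mem=[0,0,0,0]
After op 2 (push 5): stack=[0,5] mem=[0,0,0,0]
After op 3 (dup): stack=[0,5,5] mem=[0,0,0,0]
After op 4 (STO M2): stack=[0,5] mem=[0,0,5,0]
After op 5 (push 4): stack=[0,5,4] mem=[0,0,5,0]
After op 6 (STO M0): stack=[0,5] mem=[4,0,5,0]
After op 7 (pop): stack=[0] mem=[4,0,5,0]
After op 8 (push 3): stack=[0,3] mem=[4,0,5,0]
After op 9 (STO M1): stack=[0] mem=[4,3,5,0]
After op 10 (RCL M2): stack=[0,5] mem=[4,3,5,0]
After op 11 (swap): stack=[5,0] mem=[4,3,5,0]
After op 12 (push 10): stack=[5,0,10] mem=[4,3,5,0]
After op 13 (dup): stack=[5,0,10,10] mem=[4,3,5,0]
After op 14 (-): stack=[5,0,0] mem=[4,3,5,0]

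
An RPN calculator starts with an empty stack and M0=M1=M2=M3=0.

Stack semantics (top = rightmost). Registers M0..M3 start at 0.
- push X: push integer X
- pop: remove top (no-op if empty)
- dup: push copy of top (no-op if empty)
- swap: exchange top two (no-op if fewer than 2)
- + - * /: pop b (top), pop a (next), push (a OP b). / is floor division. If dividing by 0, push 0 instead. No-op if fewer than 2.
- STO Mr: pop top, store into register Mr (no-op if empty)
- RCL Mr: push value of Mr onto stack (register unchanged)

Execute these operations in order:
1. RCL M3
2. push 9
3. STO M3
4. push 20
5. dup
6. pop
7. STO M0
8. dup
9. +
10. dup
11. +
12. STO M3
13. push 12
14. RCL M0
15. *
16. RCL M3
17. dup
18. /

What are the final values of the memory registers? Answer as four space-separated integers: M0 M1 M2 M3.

After op 1 (RCL M3): stack=[0] mem=[0,0,0,0]
After op 2 (push 9): stack=[0,9] mem=[0,0,0,0]
After op 3 (STO M3): stack=[0] mem=[0,0,0,9]
After op 4 (push 20): stack=[0,20] mem=[0,0,0,9]
After op 5 (dup): stack=[0,20,20] mem=[0,0,0,9]
After op 6 (pop): stack=[0,20] mem=[0,0,0,9]
After op 7 (STO M0): stack=[0] mem=[20,0,0,9]
After op 8 (dup): stack=[0,0] mem=[20,0,0,9]
After op 9 (+): stack=[0] mem=[20,0,0,9]
After op 10 (dup): stack=[0,0] mem=[20,0,0,9]
After op 11 (+): stack=[0] mem=[20,0,0,9]
After op 12 (STO M3): stack=[empty] mem=[20,0,0,0]
After op 13 (push 12): stack=[12] mem=[20,0,0,0]
After op 14 (RCL M0): stack=[12,20] mem=[20,0,0,0]
After op 15 (*): stack=[240] mem=[20,0,0,0]
After op 16 (RCL M3): stack=[240,0] mem=[20,0,0,0]
After op 17 (dup): stack=[240,0,0] mem=[20,0,0,0]
After op 18 (/): stack=[240,0] mem=[20,0,0,0]

Answer: 20 0 0 0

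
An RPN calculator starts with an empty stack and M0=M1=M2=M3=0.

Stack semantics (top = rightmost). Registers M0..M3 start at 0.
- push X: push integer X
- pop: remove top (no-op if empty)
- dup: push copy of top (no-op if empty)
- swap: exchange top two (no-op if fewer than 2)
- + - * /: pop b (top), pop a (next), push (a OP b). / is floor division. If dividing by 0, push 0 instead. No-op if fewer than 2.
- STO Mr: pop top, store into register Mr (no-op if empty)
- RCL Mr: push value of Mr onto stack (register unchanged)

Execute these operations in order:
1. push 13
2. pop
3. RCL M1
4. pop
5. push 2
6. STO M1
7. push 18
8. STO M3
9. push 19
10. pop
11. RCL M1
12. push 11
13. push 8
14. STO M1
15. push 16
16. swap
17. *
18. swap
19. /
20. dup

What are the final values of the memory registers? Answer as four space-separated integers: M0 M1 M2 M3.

After op 1 (push 13): stack=[13] mem=[0,0,0,0]
After op 2 (pop): stack=[empty] mem=[0,0,0,0]
After op 3 (RCL M1): stack=[0] mem=[0,0,0,0]
After op 4 (pop): stack=[empty] mem=[0,0,0,0]
After op 5 (push 2): stack=[2] mem=[0,0,0,0]
After op 6 (STO M1): stack=[empty] mem=[0,2,0,0]
After op 7 (push 18): stack=[18] mem=[0,2,0,0]
After op 8 (STO M3): stack=[empty] mem=[0,2,0,18]
After op 9 (push 19): stack=[19] mem=[0,2,0,18]
After op 10 (pop): stack=[empty] mem=[0,2,0,18]
After op 11 (RCL M1): stack=[2] mem=[0,2,0,18]
After op 12 (push 11): stack=[2,11] mem=[0,2,0,18]
After op 13 (push 8): stack=[2,11,8] mem=[0,2,0,18]
After op 14 (STO M1): stack=[2,11] mem=[0,8,0,18]
After op 15 (push 16): stack=[2,11,16] mem=[0,8,0,18]
After op 16 (swap): stack=[2,16,11] mem=[0,8,0,18]
After op 17 (*): stack=[2,176] mem=[0,8,0,18]
After op 18 (swap): stack=[176,2] mem=[0,8,0,18]
After op 19 (/): stack=[88] mem=[0,8,0,18]
After op 20 (dup): stack=[88,88] mem=[0,8,0,18]

Answer: 0 8 0 18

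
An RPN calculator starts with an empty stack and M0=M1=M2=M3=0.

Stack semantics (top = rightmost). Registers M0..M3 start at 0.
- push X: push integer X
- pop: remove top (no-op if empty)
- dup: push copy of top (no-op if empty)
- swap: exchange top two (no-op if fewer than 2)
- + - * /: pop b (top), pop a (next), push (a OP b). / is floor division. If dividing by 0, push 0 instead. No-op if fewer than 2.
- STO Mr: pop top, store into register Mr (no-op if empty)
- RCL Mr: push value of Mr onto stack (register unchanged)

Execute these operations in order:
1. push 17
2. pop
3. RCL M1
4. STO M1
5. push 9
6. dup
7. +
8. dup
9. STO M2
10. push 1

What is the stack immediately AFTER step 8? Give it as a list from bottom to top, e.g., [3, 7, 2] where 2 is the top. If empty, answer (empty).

After op 1 (push 17): stack=[17] mem=[0,0,0,0]
After op 2 (pop): stack=[empty] mem=[0,0,0,0]
After op 3 (RCL M1): stack=[0] mem=[0,0,0,0]
After op 4 (STO M1): stack=[empty] mem=[0,0,0,0]
After op 5 (push 9): stack=[9] mem=[0,0,0,0]
After op 6 (dup): stack=[9,9] mem=[0,0,0,0]
After op 7 (+): stack=[18] mem=[0,0,0,0]
After op 8 (dup): stack=[18,18] mem=[0,0,0,0]

[18, 18]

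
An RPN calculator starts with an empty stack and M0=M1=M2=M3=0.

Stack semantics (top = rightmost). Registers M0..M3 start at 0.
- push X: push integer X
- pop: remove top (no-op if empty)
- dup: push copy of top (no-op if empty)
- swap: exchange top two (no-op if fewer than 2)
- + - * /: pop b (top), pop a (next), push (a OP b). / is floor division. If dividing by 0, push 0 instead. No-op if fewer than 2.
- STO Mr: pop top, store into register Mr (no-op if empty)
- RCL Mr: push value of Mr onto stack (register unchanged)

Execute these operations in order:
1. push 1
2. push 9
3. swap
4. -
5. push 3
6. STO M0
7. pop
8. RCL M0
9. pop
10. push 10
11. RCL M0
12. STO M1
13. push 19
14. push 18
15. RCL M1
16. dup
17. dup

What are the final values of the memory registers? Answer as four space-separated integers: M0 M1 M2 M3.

After op 1 (push 1): stack=[1] mem=[0,0,0,0]
After op 2 (push 9): stack=[1,9] mem=[0,0,0,0]
After op 3 (swap): stack=[9,1] mem=[0,0,0,0]
After op 4 (-): stack=[8] mem=[0,0,0,0]
After op 5 (push 3): stack=[8,3] mem=[0,0,0,0]
After op 6 (STO M0): stack=[8] mem=[3,0,0,0]
After op 7 (pop): stack=[empty] mem=[3,0,0,0]
After op 8 (RCL M0): stack=[3] mem=[3,0,0,0]
After op 9 (pop): stack=[empty] mem=[3,0,0,0]
After op 10 (push 10): stack=[10] mem=[3,0,0,0]
After op 11 (RCL M0): stack=[10,3] mem=[3,0,0,0]
After op 12 (STO M1): stack=[10] mem=[3,3,0,0]
After op 13 (push 19): stack=[10,19] mem=[3,3,0,0]
After op 14 (push 18): stack=[10,19,18] mem=[3,3,0,0]
After op 15 (RCL M1): stack=[10,19,18,3] mem=[3,3,0,0]
After op 16 (dup): stack=[10,19,18,3,3] mem=[3,3,0,0]
After op 17 (dup): stack=[10,19,18,3,3,3] mem=[3,3,0,0]

Answer: 3 3 0 0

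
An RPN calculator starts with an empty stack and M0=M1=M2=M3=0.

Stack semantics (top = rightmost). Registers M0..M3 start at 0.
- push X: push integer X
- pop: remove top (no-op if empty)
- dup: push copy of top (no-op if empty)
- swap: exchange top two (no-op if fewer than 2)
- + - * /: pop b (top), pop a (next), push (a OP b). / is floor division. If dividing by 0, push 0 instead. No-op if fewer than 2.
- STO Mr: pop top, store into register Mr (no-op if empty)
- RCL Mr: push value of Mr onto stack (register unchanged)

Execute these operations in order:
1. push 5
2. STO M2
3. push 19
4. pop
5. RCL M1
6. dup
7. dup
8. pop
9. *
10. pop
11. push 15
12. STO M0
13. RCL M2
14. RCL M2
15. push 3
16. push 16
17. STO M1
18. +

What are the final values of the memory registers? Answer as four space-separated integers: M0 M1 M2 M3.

After op 1 (push 5): stack=[5] mem=[0,0,0,0]
After op 2 (STO M2): stack=[empty] mem=[0,0,5,0]
After op 3 (push 19): stack=[19] mem=[0,0,5,0]
After op 4 (pop): stack=[empty] mem=[0,0,5,0]
After op 5 (RCL M1): stack=[0] mem=[0,0,5,0]
After op 6 (dup): stack=[0,0] mem=[0,0,5,0]
After op 7 (dup): stack=[0,0,0] mem=[0,0,5,0]
After op 8 (pop): stack=[0,0] mem=[0,0,5,0]
After op 9 (*): stack=[0] mem=[0,0,5,0]
After op 10 (pop): stack=[empty] mem=[0,0,5,0]
After op 11 (push 15): stack=[15] mem=[0,0,5,0]
After op 12 (STO M0): stack=[empty] mem=[15,0,5,0]
After op 13 (RCL M2): stack=[5] mem=[15,0,5,0]
After op 14 (RCL M2): stack=[5,5] mem=[15,0,5,0]
After op 15 (push 3): stack=[5,5,3] mem=[15,0,5,0]
After op 16 (push 16): stack=[5,5,3,16] mem=[15,0,5,0]
After op 17 (STO M1): stack=[5,5,3] mem=[15,16,5,0]
After op 18 (+): stack=[5,8] mem=[15,16,5,0]

Answer: 15 16 5 0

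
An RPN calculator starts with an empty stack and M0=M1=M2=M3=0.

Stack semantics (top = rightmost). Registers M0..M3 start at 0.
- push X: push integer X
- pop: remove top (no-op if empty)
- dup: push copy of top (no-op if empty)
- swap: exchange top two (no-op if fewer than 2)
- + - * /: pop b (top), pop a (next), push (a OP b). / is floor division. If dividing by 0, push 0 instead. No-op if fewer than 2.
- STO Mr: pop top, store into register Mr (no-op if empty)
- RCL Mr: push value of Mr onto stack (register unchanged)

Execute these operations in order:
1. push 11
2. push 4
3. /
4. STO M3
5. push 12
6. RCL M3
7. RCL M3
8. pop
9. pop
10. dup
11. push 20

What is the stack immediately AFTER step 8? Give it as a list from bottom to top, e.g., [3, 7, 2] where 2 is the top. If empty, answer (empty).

After op 1 (push 11): stack=[11] mem=[0,0,0,0]
After op 2 (push 4): stack=[11,4] mem=[0,0,0,0]
After op 3 (/): stack=[2] mem=[0,0,0,0]
After op 4 (STO M3): stack=[empty] mem=[0,0,0,2]
After op 5 (push 12): stack=[12] mem=[0,0,0,2]
After op 6 (RCL M3): stack=[12,2] mem=[0,0,0,2]
After op 7 (RCL M3): stack=[12,2,2] mem=[0,0,0,2]
After op 8 (pop): stack=[12,2] mem=[0,0,0,2]

[12, 2]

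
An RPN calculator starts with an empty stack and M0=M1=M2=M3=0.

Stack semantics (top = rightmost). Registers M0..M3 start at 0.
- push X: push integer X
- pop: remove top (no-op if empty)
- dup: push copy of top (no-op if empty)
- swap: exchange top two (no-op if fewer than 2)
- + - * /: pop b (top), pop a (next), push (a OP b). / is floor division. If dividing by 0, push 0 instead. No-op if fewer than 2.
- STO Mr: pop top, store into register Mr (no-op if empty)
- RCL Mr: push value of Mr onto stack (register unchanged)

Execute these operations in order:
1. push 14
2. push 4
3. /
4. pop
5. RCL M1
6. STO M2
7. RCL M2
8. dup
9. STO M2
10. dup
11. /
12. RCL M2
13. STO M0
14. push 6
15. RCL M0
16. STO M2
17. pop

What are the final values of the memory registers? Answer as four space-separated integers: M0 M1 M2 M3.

Answer: 0 0 0 0

Derivation:
After op 1 (push 14): stack=[14] mem=[0,0,0,0]
After op 2 (push 4): stack=[14,4] mem=[0,0,0,0]
After op 3 (/): stack=[3] mem=[0,0,0,0]
After op 4 (pop): stack=[empty] mem=[0,0,0,0]
After op 5 (RCL M1): stack=[0] mem=[0,0,0,0]
After op 6 (STO M2): stack=[empty] mem=[0,0,0,0]
After op 7 (RCL M2): stack=[0] mem=[0,0,0,0]
After op 8 (dup): stack=[0,0] mem=[0,0,0,0]
After op 9 (STO M2): stack=[0] mem=[0,0,0,0]
After op 10 (dup): stack=[0,0] mem=[0,0,0,0]
After op 11 (/): stack=[0] mem=[0,0,0,0]
After op 12 (RCL M2): stack=[0,0] mem=[0,0,0,0]
After op 13 (STO M0): stack=[0] mem=[0,0,0,0]
After op 14 (push 6): stack=[0,6] mem=[0,0,0,0]
After op 15 (RCL M0): stack=[0,6,0] mem=[0,0,0,0]
After op 16 (STO M2): stack=[0,6] mem=[0,0,0,0]
After op 17 (pop): stack=[0] mem=[0,0,0,0]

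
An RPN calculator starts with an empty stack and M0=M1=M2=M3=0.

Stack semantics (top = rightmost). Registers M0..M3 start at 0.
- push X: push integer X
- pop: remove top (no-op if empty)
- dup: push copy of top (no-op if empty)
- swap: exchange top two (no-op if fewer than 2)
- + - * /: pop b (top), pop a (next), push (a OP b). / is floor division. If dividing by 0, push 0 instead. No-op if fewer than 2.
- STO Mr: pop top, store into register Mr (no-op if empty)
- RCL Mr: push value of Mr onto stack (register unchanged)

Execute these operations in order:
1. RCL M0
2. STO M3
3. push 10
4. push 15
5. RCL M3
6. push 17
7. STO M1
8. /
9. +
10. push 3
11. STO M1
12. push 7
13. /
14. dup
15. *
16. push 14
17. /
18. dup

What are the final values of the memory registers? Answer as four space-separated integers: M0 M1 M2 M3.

After op 1 (RCL M0): stack=[0] mem=[0,0,0,0]
After op 2 (STO M3): stack=[empty] mem=[0,0,0,0]
After op 3 (push 10): stack=[10] mem=[0,0,0,0]
After op 4 (push 15): stack=[10,15] mem=[0,0,0,0]
After op 5 (RCL M3): stack=[10,15,0] mem=[0,0,0,0]
After op 6 (push 17): stack=[10,15,0,17] mem=[0,0,0,0]
After op 7 (STO M1): stack=[10,15,0] mem=[0,17,0,0]
After op 8 (/): stack=[10,0] mem=[0,17,0,0]
After op 9 (+): stack=[10] mem=[0,17,0,0]
After op 10 (push 3): stack=[10,3] mem=[0,17,0,0]
After op 11 (STO M1): stack=[10] mem=[0,3,0,0]
After op 12 (push 7): stack=[10,7] mem=[0,3,0,0]
After op 13 (/): stack=[1] mem=[0,3,0,0]
After op 14 (dup): stack=[1,1] mem=[0,3,0,0]
After op 15 (*): stack=[1] mem=[0,3,0,0]
After op 16 (push 14): stack=[1,14] mem=[0,3,0,0]
After op 17 (/): stack=[0] mem=[0,3,0,0]
After op 18 (dup): stack=[0,0] mem=[0,3,0,0]

Answer: 0 3 0 0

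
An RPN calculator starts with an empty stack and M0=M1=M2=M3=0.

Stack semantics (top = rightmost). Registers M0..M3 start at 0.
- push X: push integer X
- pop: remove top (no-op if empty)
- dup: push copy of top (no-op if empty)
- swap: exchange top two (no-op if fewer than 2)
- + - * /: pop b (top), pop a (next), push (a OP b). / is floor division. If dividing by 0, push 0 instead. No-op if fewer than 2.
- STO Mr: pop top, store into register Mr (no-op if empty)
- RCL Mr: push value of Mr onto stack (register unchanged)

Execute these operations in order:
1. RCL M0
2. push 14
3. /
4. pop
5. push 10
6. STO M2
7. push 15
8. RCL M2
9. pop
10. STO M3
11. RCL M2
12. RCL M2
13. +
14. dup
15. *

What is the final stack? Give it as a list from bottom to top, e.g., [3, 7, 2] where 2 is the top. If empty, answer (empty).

Answer: [400]

Derivation:
After op 1 (RCL M0): stack=[0] mem=[0,0,0,0]
After op 2 (push 14): stack=[0,14] mem=[0,0,0,0]
After op 3 (/): stack=[0] mem=[0,0,0,0]
After op 4 (pop): stack=[empty] mem=[0,0,0,0]
After op 5 (push 10): stack=[10] mem=[0,0,0,0]
After op 6 (STO M2): stack=[empty] mem=[0,0,10,0]
After op 7 (push 15): stack=[15] mem=[0,0,10,0]
After op 8 (RCL M2): stack=[15,10] mem=[0,0,10,0]
After op 9 (pop): stack=[15] mem=[0,0,10,0]
After op 10 (STO M3): stack=[empty] mem=[0,0,10,15]
After op 11 (RCL M2): stack=[10] mem=[0,0,10,15]
After op 12 (RCL M2): stack=[10,10] mem=[0,0,10,15]
After op 13 (+): stack=[20] mem=[0,0,10,15]
After op 14 (dup): stack=[20,20] mem=[0,0,10,15]
After op 15 (*): stack=[400] mem=[0,0,10,15]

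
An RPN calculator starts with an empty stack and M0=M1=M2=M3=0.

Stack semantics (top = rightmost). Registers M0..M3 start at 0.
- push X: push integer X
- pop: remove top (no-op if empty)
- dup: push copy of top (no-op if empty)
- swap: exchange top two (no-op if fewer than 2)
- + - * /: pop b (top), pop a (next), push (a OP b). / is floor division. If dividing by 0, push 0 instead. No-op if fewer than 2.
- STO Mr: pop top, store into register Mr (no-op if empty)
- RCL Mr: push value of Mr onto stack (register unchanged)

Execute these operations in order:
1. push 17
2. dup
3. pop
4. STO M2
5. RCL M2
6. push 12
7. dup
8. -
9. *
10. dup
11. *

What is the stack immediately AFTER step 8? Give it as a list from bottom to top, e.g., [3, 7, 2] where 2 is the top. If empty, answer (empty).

After op 1 (push 17): stack=[17] mem=[0,0,0,0]
After op 2 (dup): stack=[17,17] mem=[0,0,0,0]
After op 3 (pop): stack=[17] mem=[0,0,0,0]
After op 4 (STO M2): stack=[empty] mem=[0,0,17,0]
After op 5 (RCL M2): stack=[17] mem=[0,0,17,0]
After op 6 (push 12): stack=[17,12] mem=[0,0,17,0]
After op 7 (dup): stack=[17,12,12] mem=[0,0,17,0]
After op 8 (-): stack=[17,0] mem=[0,0,17,0]

[17, 0]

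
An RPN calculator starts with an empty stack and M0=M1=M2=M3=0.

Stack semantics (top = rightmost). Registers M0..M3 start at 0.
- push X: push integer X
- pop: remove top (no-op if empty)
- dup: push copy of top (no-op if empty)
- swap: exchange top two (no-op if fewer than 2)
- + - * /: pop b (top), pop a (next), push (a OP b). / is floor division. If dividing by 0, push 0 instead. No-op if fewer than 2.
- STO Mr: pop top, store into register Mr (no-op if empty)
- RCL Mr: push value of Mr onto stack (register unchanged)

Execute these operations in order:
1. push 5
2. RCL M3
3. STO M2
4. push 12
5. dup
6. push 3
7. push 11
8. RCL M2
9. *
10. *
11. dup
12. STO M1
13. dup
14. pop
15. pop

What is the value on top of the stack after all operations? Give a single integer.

Answer: 12

Derivation:
After op 1 (push 5): stack=[5] mem=[0,0,0,0]
After op 2 (RCL M3): stack=[5,0] mem=[0,0,0,0]
After op 3 (STO M2): stack=[5] mem=[0,0,0,0]
After op 4 (push 12): stack=[5,12] mem=[0,0,0,0]
After op 5 (dup): stack=[5,12,12] mem=[0,0,0,0]
After op 6 (push 3): stack=[5,12,12,3] mem=[0,0,0,0]
After op 7 (push 11): stack=[5,12,12,3,11] mem=[0,0,0,0]
After op 8 (RCL M2): stack=[5,12,12,3,11,0] mem=[0,0,0,0]
After op 9 (*): stack=[5,12,12,3,0] mem=[0,0,0,0]
After op 10 (*): stack=[5,12,12,0] mem=[0,0,0,0]
After op 11 (dup): stack=[5,12,12,0,0] mem=[0,0,0,0]
After op 12 (STO M1): stack=[5,12,12,0] mem=[0,0,0,0]
After op 13 (dup): stack=[5,12,12,0,0] mem=[0,0,0,0]
After op 14 (pop): stack=[5,12,12,0] mem=[0,0,0,0]
After op 15 (pop): stack=[5,12,12] mem=[0,0,0,0]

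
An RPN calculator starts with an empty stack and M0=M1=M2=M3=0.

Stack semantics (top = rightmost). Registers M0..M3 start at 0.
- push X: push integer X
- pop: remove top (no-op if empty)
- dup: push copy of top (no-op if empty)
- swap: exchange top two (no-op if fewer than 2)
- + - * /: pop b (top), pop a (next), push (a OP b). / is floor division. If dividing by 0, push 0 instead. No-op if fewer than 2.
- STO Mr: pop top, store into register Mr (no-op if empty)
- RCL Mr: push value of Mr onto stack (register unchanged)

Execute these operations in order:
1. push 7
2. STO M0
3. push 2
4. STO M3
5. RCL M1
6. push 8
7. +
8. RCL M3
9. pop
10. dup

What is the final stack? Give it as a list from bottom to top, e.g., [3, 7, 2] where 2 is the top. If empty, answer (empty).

After op 1 (push 7): stack=[7] mem=[0,0,0,0]
After op 2 (STO M0): stack=[empty] mem=[7,0,0,0]
After op 3 (push 2): stack=[2] mem=[7,0,0,0]
After op 4 (STO M3): stack=[empty] mem=[7,0,0,2]
After op 5 (RCL M1): stack=[0] mem=[7,0,0,2]
After op 6 (push 8): stack=[0,8] mem=[7,0,0,2]
After op 7 (+): stack=[8] mem=[7,0,0,2]
After op 8 (RCL M3): stack=[8,2] mem=[7,0,0,2]
After op 9 (pop): stack=[8] mem=[7,0,0,2]
After op 10 (dup): stack=[8,8] mem=[7,0,0,2]

Answer: [8, 8]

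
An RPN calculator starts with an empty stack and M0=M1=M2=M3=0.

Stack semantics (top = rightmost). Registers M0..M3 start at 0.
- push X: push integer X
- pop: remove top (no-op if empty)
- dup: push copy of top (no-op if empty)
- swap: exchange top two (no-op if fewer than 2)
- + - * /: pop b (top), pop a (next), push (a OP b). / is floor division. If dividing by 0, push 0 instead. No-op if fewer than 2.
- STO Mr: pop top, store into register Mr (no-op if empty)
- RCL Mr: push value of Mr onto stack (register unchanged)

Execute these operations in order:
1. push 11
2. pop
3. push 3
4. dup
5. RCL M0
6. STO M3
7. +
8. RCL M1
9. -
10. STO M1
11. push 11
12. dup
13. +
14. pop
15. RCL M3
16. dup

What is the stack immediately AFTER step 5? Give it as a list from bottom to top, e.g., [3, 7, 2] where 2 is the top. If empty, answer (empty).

After op 1 (push 11): stack=[11] mem=[0,0,0,0]
After op 2 (pop): stack=[empty] mem=[0,0,0,0]
After op 3 (push 3): stack=[3] mem=[0,0,0,0]
After op 4 (dup): stack=[3,3] mem=[0,0,0,0]
After op 5 (RCL M0): stack=[3,3,0] mem=[0,0,0,0]

[3, 3, 0]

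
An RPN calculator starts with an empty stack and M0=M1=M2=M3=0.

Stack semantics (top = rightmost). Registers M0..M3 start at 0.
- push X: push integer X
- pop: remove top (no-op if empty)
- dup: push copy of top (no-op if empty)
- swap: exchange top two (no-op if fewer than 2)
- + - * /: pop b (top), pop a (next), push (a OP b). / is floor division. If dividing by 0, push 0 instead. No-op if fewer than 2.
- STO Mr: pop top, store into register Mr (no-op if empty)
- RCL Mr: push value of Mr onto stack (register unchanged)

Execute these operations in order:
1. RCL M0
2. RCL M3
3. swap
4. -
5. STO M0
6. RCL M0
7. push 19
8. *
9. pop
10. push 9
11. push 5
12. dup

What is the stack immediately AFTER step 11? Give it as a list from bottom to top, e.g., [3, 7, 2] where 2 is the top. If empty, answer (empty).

After op 1 (RCL M0): stack=[0] mem=[0,0,0,0]
After op 2 (RCL M3): stack=[0,0] mem=[0,0,0,0]
After op 3 (swap): stack=[0,0] mem=[0,0,0,0]
After op 4 (-): stack=[0] mem=[0,0,0,0]
After op 5 (STO M0): stack=[empty] mem=[0,0,0,0]
After op 6 (RCL M0): stack=[0] mem=[0,0,0,0]
After op 7 (push 19): stack=[0,19] mem=[0,0,0,0]
After op 8 (*): stack=[0] mem=[0,0,0,0]
After op 9 (pop): stack=[empty] mem=[0,0,0,0]
After op 10 (push 9): stack=[9] mem=[0,0,0,0]
After op 11 (push 5): stack=[9,5] mem=[0,0,0,0]

[9, 5]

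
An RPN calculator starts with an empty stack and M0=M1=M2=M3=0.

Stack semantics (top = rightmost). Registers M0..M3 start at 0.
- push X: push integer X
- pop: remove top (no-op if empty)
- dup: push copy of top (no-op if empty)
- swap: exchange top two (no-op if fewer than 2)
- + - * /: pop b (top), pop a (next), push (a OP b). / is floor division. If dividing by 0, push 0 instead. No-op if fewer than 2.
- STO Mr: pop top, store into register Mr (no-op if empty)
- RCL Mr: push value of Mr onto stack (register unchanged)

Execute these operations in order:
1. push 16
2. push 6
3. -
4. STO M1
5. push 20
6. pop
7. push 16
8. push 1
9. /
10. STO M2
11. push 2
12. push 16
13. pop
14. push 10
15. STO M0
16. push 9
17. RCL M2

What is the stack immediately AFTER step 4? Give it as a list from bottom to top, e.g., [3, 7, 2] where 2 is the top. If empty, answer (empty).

After op 1 (push 16): stack=[16] mem=[0,0,0,0]
After op 2 (push 6): stack=[16,6] mem=[0,0,0,0]
After op 3 (-): stack=[10] mem=[0,0,0,0]
After op 4 (STO M1): stack=[empty] mem=[0,10,0,0]

(empty)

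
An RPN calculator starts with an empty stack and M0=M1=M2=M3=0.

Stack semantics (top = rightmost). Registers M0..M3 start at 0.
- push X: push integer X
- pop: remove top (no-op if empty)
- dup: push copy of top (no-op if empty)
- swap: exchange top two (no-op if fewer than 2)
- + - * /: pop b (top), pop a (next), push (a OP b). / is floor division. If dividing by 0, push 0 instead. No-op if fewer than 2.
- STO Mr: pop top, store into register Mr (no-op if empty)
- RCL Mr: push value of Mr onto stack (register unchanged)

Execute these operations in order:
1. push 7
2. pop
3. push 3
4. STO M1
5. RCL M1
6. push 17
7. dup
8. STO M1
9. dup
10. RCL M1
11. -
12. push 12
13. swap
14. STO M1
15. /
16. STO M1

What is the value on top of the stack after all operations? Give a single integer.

Answer: 3

Derivation:
After op 1 (push 7): stack=[7] mem=[0,0,0,0]
After op 2 (pop): stack=[empty] mem=[0,0,0,0]
After op 3 (push 3): stack=[3] mem=[0,0,0,0]
After op 4 (STO M1): stack=[empty] mem=[0,3,0,0]
After op 5 (RCL M1): stack=[3] mem=[0,3,0,0]
After op 6 (push 17): stack=[3,17] mem=[0,3,0,0]
After op 7 (dup): stack=[3,17,17] mem=[0,3,0,0]
After op 8 (STO M1): stack=[3,17] mem=[0,17,0,0]
After op 9 (dup): stack=[3,17,17] mem=[0,17,0,0]
After op 10 (RCL M1): stack=[3,17,17,17] mem=[0,17,0,0]
After op 11 (-): stack=[3,17,0] mem=[0,17,0,0]
After op 12 (push 12): stack=[3,17,0,12] mem=[0,17,0,0]
After op 13 (swap): stack=[3,17,12,0] mem=[0,17,0,0]
After op 14 (STO M1): stack=[3,17,12] mem=[0,0,0,0]
After op 15 (/): stack=[3,1] mem=[0,0,0,0]
After op 16 (STO M1): stack=[3] mem=[0,1,0,0]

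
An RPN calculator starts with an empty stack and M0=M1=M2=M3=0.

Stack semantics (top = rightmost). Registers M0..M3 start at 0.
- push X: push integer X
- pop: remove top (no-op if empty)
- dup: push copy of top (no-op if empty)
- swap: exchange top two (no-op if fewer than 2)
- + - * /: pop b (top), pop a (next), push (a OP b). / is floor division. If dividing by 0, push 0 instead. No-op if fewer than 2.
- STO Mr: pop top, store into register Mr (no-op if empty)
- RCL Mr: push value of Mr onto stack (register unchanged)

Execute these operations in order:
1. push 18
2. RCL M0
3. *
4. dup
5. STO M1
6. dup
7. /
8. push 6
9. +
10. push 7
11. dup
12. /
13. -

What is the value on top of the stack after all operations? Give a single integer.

Answer: 5

Derivation:
After op 1 (push 18): stack=[18] mem=[0,0,0,0]
After op 2 (RCL M0): stack=[18,0] mem=[0,0,0,0]
After op 3 (*): stack=[0] mem=[0,0,0,0]
After op 4 (dup): stack=[0,0] mem=[0,0,0,0]
After op 5 (STO M1): stack=[0] mem=[0,0,0,0]
After op 6 (dup): stack=[0,0] mem=[0,0,0,0]
After op 7 (/): stack=[0] mem=[0,0,0,0]
After op 8 (push 6): stack=[0,6] mem=[0,0,0,0]
After op 9 (+): stack=[6] mem=[0,0,0,0]
After op 10 (push 7): stack=[6,7] mem=[0,0,0,0]
After op 11 (dup): stack=[6,7,7] mem=[0,0,0,0]
After op 12 (/): stack=[6,1] mem=[0,0,0,0]
After op 13 (-): stack=[5] mem=[0,0,0,0]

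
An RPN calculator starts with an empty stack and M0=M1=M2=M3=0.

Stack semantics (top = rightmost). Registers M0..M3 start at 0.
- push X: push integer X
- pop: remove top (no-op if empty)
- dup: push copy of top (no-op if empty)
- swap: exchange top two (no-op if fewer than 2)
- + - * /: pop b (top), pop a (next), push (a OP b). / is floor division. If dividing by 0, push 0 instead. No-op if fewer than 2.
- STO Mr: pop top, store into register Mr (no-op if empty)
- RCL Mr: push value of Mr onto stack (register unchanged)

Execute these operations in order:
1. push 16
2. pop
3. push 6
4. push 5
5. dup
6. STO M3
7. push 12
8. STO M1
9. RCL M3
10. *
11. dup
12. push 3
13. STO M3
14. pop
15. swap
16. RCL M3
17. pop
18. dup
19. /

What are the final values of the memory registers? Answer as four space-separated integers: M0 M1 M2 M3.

After op 1 (push 16): stack=[16] mem=[0,0,0,0]
After op 2 (pop): stack=[empty] mem=[0,0,0,0]
After op 3 (push 6): stack=[6] mem=[0,0,0,0]
After op 4 (push 5): stack=[6,5] mem=[0,0,0,0]
After op 5 (dup): stack=[6,5,5] mem=[0,0,0,0]
After op 6 (STO M3): stack=[6,5] mem=[0,0,0,5]
After op 7 (push 12): stack=[6,5,12] mem=[0,0,0,5]
After op 8 (STO M1): stack=[6,5] mem=[0,12,0,5]
After op 9 (RCL M3): stack=[6,5,5] mem=[0,12,0,5]
After op 10 (*): stack=[6,25] mem=[0,12,0,5]
After op 11 (dup): stack=[6,25,25] mem=[0,12,0,5]
After op 12 (push 3): stack=[6,25,25,3] mem=[0,12,0,5]
After op 13 (STO M3): stack=[6,25,25] mem=[0,12,0,3]
After op 14 (pop): stack=[6,25] mem=[0,12,0,3]
After op 15 (swap): stack=[25,6] mem=[0,12,0,3]
After op 16 (RCL M3): stack=[25,6,3] mem=[0,12,0,3]
After op 17 (pop): stack=[25,6] mem=[0,12,0,3]
After op 18 (dup): stack=[25,6,6] mem=[0,12,0,3]
After op 19 (/): stack=[25,1] mem=[0,12,0,3]

Answer: 0 12 0 3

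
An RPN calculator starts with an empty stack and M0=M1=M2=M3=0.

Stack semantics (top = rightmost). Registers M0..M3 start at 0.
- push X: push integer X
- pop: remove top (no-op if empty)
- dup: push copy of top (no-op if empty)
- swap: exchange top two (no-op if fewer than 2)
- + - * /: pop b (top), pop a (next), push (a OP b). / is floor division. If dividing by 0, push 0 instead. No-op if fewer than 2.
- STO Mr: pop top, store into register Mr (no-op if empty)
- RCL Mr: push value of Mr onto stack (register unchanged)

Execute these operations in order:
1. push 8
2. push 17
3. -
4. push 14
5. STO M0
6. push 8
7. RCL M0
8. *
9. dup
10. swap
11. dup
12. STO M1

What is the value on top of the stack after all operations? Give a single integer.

After op 1 (push 8): stack=[8] mem=[0,0,0,0]
After op 2 (push 17): stack=[8,17] mem=[0,0,0,0]
After op 3 (-): stack=[-9] mem=[0,0,0,0]
After op 4 (push 14): stack=[-9,14] mem=[0,0,0,0]
After op 5 (STO M0): stack=[-9] mem=[14,0,0,0]
After op 6 (push 8): stack=[-9,8] mem=[14,0,0,0]
After op 7 (RCL M0): stack=[-9,8,14] mem=[14,0,0,0]
After op 8 (*): stack=[-9,112] mem=[14,0,0,0]
After op 9 (dup): stack=[-9,112,112] mem=[14,0,0,0]
After op 10 (swap): stack=[-9,112,112] mem=[14,0,0,0]
After op 11 (dup): stack=[-9,112,112,112] mem=[14,0,0,0]
After op 12 (STO M1): stack=[-9,112,112] mem=[14,112,0,0]

Answer: 112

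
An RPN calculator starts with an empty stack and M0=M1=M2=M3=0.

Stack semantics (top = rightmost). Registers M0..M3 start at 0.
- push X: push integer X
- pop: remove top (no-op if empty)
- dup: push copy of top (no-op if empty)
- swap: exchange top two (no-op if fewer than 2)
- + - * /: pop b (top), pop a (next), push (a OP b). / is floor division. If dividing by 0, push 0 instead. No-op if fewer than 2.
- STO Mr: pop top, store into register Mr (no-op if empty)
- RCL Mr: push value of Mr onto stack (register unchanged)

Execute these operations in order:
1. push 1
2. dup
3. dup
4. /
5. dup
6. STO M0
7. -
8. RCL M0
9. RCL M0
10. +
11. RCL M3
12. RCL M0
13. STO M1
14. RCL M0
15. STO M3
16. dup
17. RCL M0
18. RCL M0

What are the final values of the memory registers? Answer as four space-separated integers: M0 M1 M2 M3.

Answer: 1 1 0 1

Derivation:
After op 1 (push 1): stack=[1] mem=[0,0,0,0]
After op 2 (dup): stack=[1,1] mem=[0,0,0,0]
After op 3 (dup): stack=[1,1,1] mem=[0,0,0,0]
After op 4 (/): stack=[1,1] mem=[0,0,0,0]
After op 5 (dup): stack=[1,1,1] mem=[0,0,0,0]
After op 6 (STO M0): stack=[1,1] mem=[1,0,0,0]
After op 7 (-): stack=[0] mem=[1,0,0,0]
After op 8 (RCL M0): stack=[0,1] mem=[1,0,0,0]
After op 9 (RCL M0): stack=[0,1,1] mem=[1,0,0,0]
After op 10 (+): stack=[0,2] mem=[1,0,0,0]
After op 11 (RCL M3): stack=[0,2,0] mem=[1,0,0,0]
After op 12 (RCL M0): stack=[0,2,0,1] mem=[1,0,0,0]
After op 13 (STO M1): stack=[0,2,0] mem=[1,1,0,0]
After op 14 (RCL M0): stack=[0,2,0,1] mem=[1,1,0,0]
After op 15 (STO M3): stack=[0,2,0] mem=[1,1,0,1]
After op 16 (dup): stack=[0,2,0,0] mem=[1,1,0,1]
After op 17 (RCL M0): stack=[0,2,0,0,1] mem=[1,1,0,1]
After op 18 (RCL M0): stack=[0,2,0,0,1,1] mem=[1,1,0,1]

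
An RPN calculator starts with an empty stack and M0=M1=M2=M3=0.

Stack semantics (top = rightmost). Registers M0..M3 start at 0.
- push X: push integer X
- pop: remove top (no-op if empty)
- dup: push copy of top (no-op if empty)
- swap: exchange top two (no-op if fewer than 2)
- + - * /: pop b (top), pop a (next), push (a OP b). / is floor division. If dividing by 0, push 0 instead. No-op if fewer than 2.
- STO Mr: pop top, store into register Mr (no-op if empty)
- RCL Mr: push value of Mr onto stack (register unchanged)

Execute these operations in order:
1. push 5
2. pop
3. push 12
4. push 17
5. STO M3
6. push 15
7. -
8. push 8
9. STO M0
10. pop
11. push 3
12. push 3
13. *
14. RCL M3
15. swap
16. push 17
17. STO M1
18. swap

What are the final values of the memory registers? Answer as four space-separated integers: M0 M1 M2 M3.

After op 1 (push 5): stack=[5] mem=[0,0,0,0]
After op 2 (pop): stack=[empty] mem=[0,0,0,0]
After op 3 (push 12): stack=[12] mem=[0,0,0,0]
After op 4 (push 17): stack=[12,17] mem=[0,0,0,0]
After op 5 (STO M3): stack=[12] mem=[0,0,0,17]
After op 6 (push 15): stack=[12,15] mem=[0,0,0,17]
After op 7 (-): stack=[-3] mem=[0,0,0,17]
After op 8 (push 8): stack=[-3,8] mem=[0,0,0,17]
After op 9 (STO M0): stack=[-3] mem=[8,0,0,17]
After op 10 (pop): stack=[empty] mem=[8,0,0,17]
After op 11 (push 3): stack=[3] mem=[8,0,0,17]
After op 12 (push 3): stack=[3,3] mem=[8,0,0,17]
After op 13 (*): stack=[9] mem=[8,0,0,17]
After op 14 (RCL M3): stack=[9,17] mem=[8,0,0,17]
After op 15 (swap): stack=[17,9] mem=[8,0,0,17]
After op 16 (push 17): stack=[17,9,17] mem=[8,0,0,17]
After op 17 (STO M1): stack=[17,9] mem=[8,17,0,17]
After op 18 (swap): stack=[9,17] mem=[8,17,0,17]

Answer: 8 17 0 17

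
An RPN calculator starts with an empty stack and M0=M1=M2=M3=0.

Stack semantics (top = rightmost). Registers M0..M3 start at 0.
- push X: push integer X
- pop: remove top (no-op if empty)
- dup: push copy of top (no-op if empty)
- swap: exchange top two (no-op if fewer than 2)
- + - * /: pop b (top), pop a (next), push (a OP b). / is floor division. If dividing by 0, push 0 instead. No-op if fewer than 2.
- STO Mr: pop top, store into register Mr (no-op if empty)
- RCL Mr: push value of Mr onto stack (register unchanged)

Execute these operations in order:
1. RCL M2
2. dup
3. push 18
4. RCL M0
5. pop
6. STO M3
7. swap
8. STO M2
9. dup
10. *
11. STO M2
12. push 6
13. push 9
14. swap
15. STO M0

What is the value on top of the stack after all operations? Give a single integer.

Answer: 9

Derivation:
After op 1 (RCL M2): stack=[0] mem=[0,0,0,0]
After op 2 (dup): stack=[0,0] mem=[0,0,0,0]
After op 3 (push 18): stack=[0,0,18] mem=[0,0,0,0]
After op 4 (RCL M0): stack=[0,0,18,0] mem=[0,0,0,0]
After op 5 (pop): stack=[0,0,18] mem=[0,0,0,0]
After op 6 (STO M3): stack=[0,0] mem=[0,0,0,18]
After op 7 (swap): stack=[0,0] mem=[0,0,0,18]
After op 8 (STO M2): stack=[0] mem=[0,0,0,18]
After op 9 (dup): stack=[0,0] mem=[0,0,0,18]
After op 10 (*): stack=[0] mem=[0,0,0,18]
After op 11 (STO M2): stack=[empty] mem=[0,0,0,18]
After op 12 (push 6): stack=[6] mem=[0,0,0,18]
After op 13 (push 9): stack=[6,9] mem=[0,0,0,18]
After op 14 (swap): stack=[9,6] mem=[0,0,0,18]
After op 15 (STO M0): stack=[9] mem=[6,0,0,18]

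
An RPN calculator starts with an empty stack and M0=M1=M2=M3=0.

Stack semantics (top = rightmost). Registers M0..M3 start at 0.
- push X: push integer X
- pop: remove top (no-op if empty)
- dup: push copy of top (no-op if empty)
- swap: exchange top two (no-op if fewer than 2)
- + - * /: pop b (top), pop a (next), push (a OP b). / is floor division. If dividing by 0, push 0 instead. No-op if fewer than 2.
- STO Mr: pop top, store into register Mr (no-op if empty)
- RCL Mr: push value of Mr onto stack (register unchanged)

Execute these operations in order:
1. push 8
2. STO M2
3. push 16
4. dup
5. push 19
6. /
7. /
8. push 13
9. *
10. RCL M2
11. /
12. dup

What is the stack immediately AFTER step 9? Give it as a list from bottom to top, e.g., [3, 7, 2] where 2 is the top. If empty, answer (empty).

After op 1 (push 8): stack=[8] mem=[0,0,0,0]
After op 2 (STO M2): stack=[empty] mem=[0,0,8,0]
After op 3 (push 16): stack=[16] mem=[0,0,8,0]
After op 4 (dup): stack=[16,16] mem=[0,0,8,0]
After op 5 (push 19): stack=[16,16,19] mem=[0,0,8,0]
After op 6 (/): stack=[16,0] mem=[0,0,8,0]
After op 7 (/): stack=[0] mem=[0,0,8,0]
After op 8 (push 13): stack=[0,13] mem=[0,0,8,0]
After op 9 (*): stack=[0] mem=[0,0,8,0]

[0]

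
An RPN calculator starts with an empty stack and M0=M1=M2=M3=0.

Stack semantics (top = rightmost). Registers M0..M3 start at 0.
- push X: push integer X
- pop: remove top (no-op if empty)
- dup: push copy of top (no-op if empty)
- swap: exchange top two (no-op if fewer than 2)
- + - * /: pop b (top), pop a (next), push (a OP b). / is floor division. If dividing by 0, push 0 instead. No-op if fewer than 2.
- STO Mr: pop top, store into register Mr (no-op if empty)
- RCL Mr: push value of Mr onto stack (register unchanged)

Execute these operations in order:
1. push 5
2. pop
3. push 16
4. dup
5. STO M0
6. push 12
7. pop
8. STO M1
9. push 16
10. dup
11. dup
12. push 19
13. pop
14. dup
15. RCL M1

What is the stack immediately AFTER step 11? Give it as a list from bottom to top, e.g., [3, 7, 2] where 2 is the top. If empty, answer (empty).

After op 1 (push 5): stack=[5] mem=[0,0,0,0]
After op 2 (pop): stack=[empty] mem=[0,0,0,0]
After op 3 (push 16): stack=[16] mem=[0,0,0,0]
After op 4 (dup): stack=[16,16] mem=[0,0,0,0]
After op 5 (STO M0): stack=[16] mem=[16,0,0,0]
After op 6 (push 12): stack=[16,12] mem=[16,0,0,0]
After op 7 (pop): stack=[16] mem=[16,0,0,0]
After op 8 (STO M1): stack=[empty] mem=[16,16,0,0]
After op 9 (push 16): stack=[16] mem=[16,16,0,0]
After op 10 (dup): stack=[16,16] mem=[16,16,0,0]
After op 11 (dup): stack=[16,16,16] mem=[16,16,0,0]

[16, 16, 16]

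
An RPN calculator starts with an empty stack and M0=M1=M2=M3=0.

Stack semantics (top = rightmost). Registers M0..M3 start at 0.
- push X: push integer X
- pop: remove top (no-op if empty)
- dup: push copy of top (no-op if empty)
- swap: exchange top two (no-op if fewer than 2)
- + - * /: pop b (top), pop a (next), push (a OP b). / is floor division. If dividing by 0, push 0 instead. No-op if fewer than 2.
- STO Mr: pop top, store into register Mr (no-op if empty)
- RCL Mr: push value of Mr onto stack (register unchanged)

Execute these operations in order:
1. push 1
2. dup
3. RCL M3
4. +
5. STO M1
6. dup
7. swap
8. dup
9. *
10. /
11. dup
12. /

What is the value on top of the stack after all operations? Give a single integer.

After op 1 (push 1): stack=[1] mem=[0,0,0,0]
After op 2 (dup): stack=[1,1] mem=[0,0,0,0]
After op 3 (RCL M3): stack=[1,1,0] mem=[0,0,0,0]
After op 4 (+): stack=[1,1] mem=[0,0,0,0]
After op 5 (STO M1): stack=[1] mem=[0,1,0,0]
After op 6 (dup): stack=[1,1] mem=[0,1,0,0]
After op 7 (swap): stack=[1,1] mem=[0,1,0,0]
After op 8 (dup): stack=[1,1,1] mem=[0,1,0,0]
After op 9 (*): stack=[1,1] mem=[0,1,0,0]
After op 10 (/): stack=[1] mem=[0,1,0,0]
After op 11 (dup): stack=[1,1] mem=[0,1,0,0]
After op 12 (/): stack=[1] mem=[0,1,0,0]

Answer: 1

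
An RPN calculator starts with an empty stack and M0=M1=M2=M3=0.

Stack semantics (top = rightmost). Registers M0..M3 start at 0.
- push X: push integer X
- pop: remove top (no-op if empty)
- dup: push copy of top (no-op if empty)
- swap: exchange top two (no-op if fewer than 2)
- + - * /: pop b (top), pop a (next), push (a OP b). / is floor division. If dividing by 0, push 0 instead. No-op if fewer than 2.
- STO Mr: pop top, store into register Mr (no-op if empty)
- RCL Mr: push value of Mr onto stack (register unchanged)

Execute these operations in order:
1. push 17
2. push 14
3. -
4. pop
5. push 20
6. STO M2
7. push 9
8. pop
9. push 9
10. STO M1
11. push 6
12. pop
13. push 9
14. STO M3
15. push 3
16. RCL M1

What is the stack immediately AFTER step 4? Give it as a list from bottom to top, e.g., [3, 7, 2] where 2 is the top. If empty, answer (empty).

After op 1 (push 17): stack=[17] mem=[0,0,0,0]
After op 2 (push 14): stack=[17,14] mem=[0,0,0,0]
After op 3 (-): stack=[3] mem=[0,0,0,0]
After op 4 (pop): stack=[empty] mem=[0,0,0,0]

(empty)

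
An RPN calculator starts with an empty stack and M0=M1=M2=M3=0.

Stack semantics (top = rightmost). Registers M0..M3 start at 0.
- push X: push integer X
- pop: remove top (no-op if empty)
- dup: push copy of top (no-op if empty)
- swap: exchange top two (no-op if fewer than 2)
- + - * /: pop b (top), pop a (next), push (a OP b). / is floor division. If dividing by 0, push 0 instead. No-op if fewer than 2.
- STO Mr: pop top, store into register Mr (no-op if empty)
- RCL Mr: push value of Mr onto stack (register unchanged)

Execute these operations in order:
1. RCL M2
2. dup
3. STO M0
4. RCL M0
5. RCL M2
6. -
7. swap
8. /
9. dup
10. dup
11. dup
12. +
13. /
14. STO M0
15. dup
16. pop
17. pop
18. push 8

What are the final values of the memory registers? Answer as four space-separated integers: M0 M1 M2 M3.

Answer: 0 0 0 0

Derivation:
After op 1 (RCL M2): stack=[0] mem=[0,0,0,0]
After op 2 (dup): stack=[0,0] mem=[0,0,0,0]
After op 3 (STO M0): stack=[0] mem=[0,0,0,0]
After op 4 (RCL M0): stack=[0,0] mem=[0,0,0,0]
After op 5 (RCL M2): stack=[0,0,0] mem=[0,0,0,0]
After op 6 (-): stack=[0,0] mem=[0,0,0,0]
After op 7 (swap): stack=[0,0] mem=[0,0,0,0]
After op 8 (/): stack=[0] mem=[0,0,0,0]
After op 9 (dup): stack=[0,0] mem=[0,0,0,0]
After op 10 (dup): stack=[0,0,0] mem=[0,0,0,0]
After op 11 (dup): stack=[0,0,0,0] mem=[0,0,0,0]
After op 12 (+): stack=[0,0,0] mem=[0,0,0,0]
After op 13 (/): stack=[0,0] mem=[0,0,0,0]
After op 14 (STO M0): stack=[0] mem=[0,0,0,0]
After op 15 (dup): stack=[0,0] mem=[0,0,0,0]
After op 16 (pop): stack=[0] mem=[0,0,0,0]
After op 17 (pop): stack=[empty] mem=[0,0,0,0]
After op 18 (push 8): stack=[8] mem=[0,0,0,0]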